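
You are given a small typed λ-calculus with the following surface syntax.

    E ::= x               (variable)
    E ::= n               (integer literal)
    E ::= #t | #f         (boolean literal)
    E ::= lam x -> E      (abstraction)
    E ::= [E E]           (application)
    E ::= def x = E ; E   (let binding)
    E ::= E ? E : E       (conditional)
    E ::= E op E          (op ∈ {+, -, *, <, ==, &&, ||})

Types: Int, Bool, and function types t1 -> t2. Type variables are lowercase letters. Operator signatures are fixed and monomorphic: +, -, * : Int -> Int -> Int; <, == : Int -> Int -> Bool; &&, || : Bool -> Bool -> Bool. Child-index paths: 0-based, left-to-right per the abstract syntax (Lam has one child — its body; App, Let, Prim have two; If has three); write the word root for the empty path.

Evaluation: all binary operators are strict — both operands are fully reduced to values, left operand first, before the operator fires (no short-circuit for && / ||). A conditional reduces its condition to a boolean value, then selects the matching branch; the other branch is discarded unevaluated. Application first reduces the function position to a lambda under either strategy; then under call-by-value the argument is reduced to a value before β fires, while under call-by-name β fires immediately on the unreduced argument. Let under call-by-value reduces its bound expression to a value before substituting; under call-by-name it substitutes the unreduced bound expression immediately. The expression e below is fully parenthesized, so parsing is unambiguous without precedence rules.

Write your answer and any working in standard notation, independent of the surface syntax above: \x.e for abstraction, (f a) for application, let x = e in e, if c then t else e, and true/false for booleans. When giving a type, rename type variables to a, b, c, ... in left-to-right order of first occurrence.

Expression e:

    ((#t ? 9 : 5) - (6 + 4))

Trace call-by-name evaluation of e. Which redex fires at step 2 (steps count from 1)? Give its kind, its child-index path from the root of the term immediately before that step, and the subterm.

Working:
step 0: ((if true then 9 else 5) - (6 + 4))
step 1: [if@0] (9 - (6 + 4))
step 2: [delta@1] (9 - 10)

Answer: delta at 1 : (6 + 4)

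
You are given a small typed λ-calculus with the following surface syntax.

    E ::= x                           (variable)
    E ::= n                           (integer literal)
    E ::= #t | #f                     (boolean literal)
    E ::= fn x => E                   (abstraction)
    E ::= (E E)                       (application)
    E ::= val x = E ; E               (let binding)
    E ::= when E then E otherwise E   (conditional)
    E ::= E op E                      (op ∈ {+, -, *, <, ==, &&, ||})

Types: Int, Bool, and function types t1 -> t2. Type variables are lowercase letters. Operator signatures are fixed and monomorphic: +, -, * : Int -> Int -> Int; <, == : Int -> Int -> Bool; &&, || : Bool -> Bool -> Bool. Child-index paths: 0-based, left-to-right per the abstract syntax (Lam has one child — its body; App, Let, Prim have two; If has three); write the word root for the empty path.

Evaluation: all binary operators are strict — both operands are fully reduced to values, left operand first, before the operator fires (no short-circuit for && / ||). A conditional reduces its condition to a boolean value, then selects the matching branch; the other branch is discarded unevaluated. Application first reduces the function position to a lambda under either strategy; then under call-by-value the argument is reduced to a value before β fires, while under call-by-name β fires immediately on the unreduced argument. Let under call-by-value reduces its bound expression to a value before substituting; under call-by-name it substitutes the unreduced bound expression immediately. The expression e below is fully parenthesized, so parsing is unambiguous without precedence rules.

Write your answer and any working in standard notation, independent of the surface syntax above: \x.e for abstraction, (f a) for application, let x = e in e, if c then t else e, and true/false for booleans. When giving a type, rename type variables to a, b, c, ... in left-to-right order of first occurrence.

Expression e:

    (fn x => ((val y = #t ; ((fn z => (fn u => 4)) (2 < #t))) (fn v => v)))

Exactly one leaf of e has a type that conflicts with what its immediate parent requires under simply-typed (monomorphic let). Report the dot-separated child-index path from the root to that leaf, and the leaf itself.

Answer: 0.0.1.1.1 : true

Working:
let y : Bool
\u._ : c -> Int
\z._ : b -> c -> Int
  unify Int ~ Int
  unify Bool ~ Int
  FAIL: mismatch Bool ~ Int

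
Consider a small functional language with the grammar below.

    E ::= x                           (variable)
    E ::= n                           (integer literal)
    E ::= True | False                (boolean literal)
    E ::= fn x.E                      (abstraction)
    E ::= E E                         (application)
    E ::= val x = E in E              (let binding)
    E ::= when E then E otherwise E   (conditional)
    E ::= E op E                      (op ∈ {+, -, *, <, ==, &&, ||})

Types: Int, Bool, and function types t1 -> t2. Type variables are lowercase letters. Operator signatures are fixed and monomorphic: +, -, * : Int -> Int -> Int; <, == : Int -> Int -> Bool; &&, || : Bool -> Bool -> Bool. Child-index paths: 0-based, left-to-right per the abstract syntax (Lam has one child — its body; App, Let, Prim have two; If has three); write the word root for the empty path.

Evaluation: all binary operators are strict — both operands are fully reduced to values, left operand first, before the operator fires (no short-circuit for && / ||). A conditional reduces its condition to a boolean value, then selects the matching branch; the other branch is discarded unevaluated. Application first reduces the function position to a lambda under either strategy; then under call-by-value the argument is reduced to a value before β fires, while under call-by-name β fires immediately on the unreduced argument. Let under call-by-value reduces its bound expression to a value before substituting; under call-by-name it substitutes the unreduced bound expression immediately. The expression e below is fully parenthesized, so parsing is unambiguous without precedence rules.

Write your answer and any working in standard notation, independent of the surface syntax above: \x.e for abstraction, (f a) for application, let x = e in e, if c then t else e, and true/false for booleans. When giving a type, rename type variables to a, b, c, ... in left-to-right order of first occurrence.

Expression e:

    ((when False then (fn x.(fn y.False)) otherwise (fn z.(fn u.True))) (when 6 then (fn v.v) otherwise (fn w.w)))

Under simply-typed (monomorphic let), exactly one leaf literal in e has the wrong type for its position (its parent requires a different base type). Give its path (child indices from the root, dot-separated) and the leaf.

Working:
  unify Bool ~ Bool
\y._ : b -> Bool
\x._ : a -> b -> Bool
\u._ : d -> Bool
\z._ : c -> d -> Bool
  unify a -> b -> Bool ~ c -> d -> Bool
  unify a ~ c
  unify b -> Bool ~ d -> Bool
  unify b ~ d
  unify Bool ~ Bool
  unify Int ~ Bool
  FAIL: mismatch Int ~ Bool

Answer: 1.0 : 6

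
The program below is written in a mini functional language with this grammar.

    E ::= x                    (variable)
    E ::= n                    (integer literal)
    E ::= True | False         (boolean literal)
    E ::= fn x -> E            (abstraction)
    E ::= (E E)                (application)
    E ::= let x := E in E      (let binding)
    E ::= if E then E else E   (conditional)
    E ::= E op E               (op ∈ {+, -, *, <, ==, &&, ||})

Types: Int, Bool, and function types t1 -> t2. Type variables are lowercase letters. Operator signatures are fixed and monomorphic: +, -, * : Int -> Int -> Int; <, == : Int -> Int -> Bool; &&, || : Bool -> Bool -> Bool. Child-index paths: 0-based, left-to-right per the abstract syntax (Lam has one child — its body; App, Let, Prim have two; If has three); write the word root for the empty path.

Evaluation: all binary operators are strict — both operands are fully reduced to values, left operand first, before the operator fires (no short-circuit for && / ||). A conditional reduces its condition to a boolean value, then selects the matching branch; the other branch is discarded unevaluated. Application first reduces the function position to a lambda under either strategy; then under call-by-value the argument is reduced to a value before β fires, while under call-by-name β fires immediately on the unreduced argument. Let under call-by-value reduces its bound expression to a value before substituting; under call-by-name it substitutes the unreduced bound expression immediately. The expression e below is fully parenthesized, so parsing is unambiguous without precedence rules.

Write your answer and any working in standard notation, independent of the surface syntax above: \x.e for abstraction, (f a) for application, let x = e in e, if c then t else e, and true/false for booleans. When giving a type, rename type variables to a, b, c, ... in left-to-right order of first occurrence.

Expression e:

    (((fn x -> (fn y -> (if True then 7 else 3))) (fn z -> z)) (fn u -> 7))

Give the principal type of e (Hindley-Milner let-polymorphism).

Derivation:
  unify Bool ~ Bool
  unify Int ~ Int
\y._ : b -> Int
\x._ : a -> b -> Int
z : c
\z._ : c -> c
  unify a -> b -> Int ~ (c -> c) -> d
  unify a ~ c -> c
  unify b -> Int ~ d
_ _ : b -> Int
\u._ : e -> Int
  unify b -> Int ~ (e -> Int) -> f
  unify b ~ e -> Int
  unify Int ~ f
_ _ : Int

Answer: Int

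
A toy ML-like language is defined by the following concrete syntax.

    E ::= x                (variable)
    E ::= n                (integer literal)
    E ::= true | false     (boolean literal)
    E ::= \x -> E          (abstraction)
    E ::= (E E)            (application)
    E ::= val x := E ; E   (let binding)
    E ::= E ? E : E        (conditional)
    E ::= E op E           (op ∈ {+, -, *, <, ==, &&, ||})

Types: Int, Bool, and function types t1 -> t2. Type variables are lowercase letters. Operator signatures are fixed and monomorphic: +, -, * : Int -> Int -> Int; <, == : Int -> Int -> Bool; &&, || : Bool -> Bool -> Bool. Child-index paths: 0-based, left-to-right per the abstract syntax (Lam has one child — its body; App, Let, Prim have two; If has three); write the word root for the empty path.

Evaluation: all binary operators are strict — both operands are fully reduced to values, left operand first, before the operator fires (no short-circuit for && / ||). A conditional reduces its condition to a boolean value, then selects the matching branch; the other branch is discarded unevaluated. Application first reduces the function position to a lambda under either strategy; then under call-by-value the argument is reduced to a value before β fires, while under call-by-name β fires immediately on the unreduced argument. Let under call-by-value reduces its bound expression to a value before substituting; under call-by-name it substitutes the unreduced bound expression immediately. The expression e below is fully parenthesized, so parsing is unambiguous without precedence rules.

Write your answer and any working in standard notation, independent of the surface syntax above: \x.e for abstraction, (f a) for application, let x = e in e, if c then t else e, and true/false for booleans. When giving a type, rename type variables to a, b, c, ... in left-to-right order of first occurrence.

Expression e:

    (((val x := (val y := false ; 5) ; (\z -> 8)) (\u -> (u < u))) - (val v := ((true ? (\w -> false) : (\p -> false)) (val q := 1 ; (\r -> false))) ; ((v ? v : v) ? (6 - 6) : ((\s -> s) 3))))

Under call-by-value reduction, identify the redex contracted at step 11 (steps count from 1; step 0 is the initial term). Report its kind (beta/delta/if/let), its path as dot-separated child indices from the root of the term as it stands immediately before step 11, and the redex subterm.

Working:
step 0: (((let x = (let y = false in 5) in (\z.8)) (\u.(u < u))) - (let v = ((if true then (\w.false) else (\p.false)) (let q = 1 in (\r.false))) in (if (if v then v else v) then (6 - 6) else ((\s.s) 3))))
step 1: [let@0.0.0] (((let x = 5 in (\z.8)) (\u.(u < u))) - (let v = ((if true then (\w.false) else (\p.false)) (let q = 1 in (\r.false))) in (if (if v then v else v) then (6 - 6) else ((\s.s) 3))))
step 2: [let@0.0] (((\z.8) (\u.(u < u))) - (let v = ((if true then (\w.false) else (\p.false)) (let q = 1 in (\r.false))) in (if (if v then v else v) then (6 - 6) else ((\s.s) 3))))
step 3: [beta@0] (8 - (let v = ((if true then (\w.false) else (\p.false)) (let q = 1 in (\r.false))) in (if (if v then v else v) then (6 - 6) else ((\s.s) 3))))
step 4: [if@1.0.0] (8 - (let v = ((\w.false) (let q = 1 in (\r.false))) in (if (if v then v else v) then (6 - 6) else ((\s.s) 3))))
step 5: [let@1.0.1] (8 - (let v = ((\w.false) (\r.false)) in (if (if v then v else v) then (6 - 6) else ((\s.s) 3))))
step 6: [beta@1.0] (8 - (let v = false in (if (if v then v else v) then (6 - 6) else ((\s.s) 3))))
step 7: [let@1] (8 - (if (if false then false else false) then (6 - 6) else ((\s.s) 3)))
step 8: [if@1.0] (8 - (if false then (6 - 6) else ((\s.s) 3)))
step 9: [if@1] (8 - ((\s.s) 3))
step 10: [beta@1] (8 - 3)
step 11: [delta@root] 5

Answer: delta at root : (8 - 3)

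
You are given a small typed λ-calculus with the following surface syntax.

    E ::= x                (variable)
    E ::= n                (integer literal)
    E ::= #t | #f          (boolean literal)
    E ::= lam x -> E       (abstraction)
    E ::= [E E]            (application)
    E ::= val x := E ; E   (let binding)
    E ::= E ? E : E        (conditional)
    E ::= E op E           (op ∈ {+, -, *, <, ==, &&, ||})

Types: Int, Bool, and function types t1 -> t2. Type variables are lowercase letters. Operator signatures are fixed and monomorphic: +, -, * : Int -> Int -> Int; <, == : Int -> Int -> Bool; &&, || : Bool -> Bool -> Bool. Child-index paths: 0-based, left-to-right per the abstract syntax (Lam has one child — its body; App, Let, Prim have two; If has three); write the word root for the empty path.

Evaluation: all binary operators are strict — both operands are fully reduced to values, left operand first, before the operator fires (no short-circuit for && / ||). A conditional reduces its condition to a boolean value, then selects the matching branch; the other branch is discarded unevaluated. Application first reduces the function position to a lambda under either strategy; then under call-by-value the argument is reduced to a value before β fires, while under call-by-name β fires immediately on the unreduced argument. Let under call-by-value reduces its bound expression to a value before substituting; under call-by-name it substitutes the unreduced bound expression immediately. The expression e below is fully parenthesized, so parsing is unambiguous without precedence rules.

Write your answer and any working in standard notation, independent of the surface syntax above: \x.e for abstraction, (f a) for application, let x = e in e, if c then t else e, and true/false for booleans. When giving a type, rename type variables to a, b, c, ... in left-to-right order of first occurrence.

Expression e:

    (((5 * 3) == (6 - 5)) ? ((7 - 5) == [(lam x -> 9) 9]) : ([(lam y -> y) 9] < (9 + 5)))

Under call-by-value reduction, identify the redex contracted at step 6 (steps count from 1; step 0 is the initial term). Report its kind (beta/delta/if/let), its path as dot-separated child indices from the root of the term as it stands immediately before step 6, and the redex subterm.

Answer: delta at 1 : (9 + 5)

Working:
step 0: (if ((5 * 3) == (6 - 5)) then ((7 - 5) == ((\x.9) 9)) else (((\y.y) 9) < (9 + 5)))
step 1: [delta@0.0] (if (15 == (6 - 5)) then ((7 - 5) == ((\x.9) 9)) else (((\y.y) 9) < (9 + 5)))
step 2: [delta@0.1] (if (15 == 1) then ((7 - 5) == ((\x.9) 9)) else (((\y.y) 9) < (9 + 5)))
step 3: [delta@0] (if false then ((7 - 5) == ((\x.9) 9)) else (((\y.y) 9) < (9 + 5)))
step 4: [if@root] (((\y.y) 9) < (9 + 5))
step 5: [beta@0] (9 < (9 + 5))
step 6: [delta@1] (9 < 14)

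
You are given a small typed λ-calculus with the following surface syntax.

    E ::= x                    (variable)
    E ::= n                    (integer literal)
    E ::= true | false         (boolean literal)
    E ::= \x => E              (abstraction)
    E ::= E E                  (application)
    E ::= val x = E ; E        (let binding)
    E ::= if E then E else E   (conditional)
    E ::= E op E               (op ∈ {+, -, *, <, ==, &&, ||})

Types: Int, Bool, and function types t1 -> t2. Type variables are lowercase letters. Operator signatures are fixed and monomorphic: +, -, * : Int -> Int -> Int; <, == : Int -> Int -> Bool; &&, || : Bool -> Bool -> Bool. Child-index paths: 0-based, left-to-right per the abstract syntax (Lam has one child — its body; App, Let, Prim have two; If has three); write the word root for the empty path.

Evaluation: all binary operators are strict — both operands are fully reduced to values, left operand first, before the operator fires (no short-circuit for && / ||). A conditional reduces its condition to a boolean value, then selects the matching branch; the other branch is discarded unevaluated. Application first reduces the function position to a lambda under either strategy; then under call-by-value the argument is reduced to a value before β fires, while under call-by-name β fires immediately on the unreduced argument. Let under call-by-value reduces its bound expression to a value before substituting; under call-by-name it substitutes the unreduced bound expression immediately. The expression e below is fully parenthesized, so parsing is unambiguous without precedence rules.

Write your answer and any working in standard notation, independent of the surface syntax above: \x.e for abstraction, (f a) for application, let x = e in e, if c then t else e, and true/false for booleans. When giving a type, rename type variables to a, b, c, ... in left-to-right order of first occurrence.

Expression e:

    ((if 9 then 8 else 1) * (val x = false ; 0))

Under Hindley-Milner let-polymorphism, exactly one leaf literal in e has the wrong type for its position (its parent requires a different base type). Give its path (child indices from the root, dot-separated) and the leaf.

Answer: 0.0 : 9

Derivation:
  unify Int ~ Bool
  FAIL: mismatch Int ~ Bool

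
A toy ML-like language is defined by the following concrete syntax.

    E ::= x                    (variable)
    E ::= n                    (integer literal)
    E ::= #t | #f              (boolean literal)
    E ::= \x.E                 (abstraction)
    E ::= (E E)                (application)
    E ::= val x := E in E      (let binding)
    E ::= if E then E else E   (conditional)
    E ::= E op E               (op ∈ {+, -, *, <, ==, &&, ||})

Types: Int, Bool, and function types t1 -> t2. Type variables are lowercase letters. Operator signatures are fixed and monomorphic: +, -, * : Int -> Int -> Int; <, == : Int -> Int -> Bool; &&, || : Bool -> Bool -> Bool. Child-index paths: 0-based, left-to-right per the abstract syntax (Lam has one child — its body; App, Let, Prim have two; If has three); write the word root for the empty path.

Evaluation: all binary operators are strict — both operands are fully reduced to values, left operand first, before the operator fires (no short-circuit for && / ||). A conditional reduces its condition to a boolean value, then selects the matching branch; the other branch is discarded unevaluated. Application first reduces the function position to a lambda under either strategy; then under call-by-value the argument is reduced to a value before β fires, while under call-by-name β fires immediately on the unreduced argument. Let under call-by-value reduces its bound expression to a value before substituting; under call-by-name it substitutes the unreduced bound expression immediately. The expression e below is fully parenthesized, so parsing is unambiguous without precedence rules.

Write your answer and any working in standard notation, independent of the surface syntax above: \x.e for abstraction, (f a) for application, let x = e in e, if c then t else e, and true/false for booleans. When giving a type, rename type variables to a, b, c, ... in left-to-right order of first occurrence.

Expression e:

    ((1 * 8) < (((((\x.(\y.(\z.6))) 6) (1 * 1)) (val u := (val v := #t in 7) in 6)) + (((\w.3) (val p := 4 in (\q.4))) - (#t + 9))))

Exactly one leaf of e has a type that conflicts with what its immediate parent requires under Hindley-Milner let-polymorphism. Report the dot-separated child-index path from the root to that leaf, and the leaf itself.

Answer: 1.1.1.0 : true

Derivation:
  unify Int ~ Int
  unify Int ~ Int
  unify Int ~ Int
\z._ : c -> Int
\y._ : b -> c -> Int
\x._ : a -> b -> c -> Int
  unify a -> b -> c -> Int ~ Int -> d
  unify a ~ Int
  unify b -> c -> Int ~ d
_ _ : b -> c -> Int
  unify Int ~ Int
  unify Int ~ Int
  unify b -> c -> Int ~ Int -> e
  unify b ~ Int
  unify c -> Int ~ e
_ _ : c -> Int
let v : Bool
let u : Int
  unify c -> Int ~ Int -> f
  unify c ~ Int
  unify Int ~ f
_ _ : Int
  unify Int ~ Int
\w._ : g -> Int
let p : Int
\q._ : h -> Int
  unify g -> Int ~ (h -> Int) -> i
  unify g ~ h -> Int
  unify Int ~ i
_ _ : Int
  unify Int ~ Int
  unify Bool ~ Int
  FAIL: mismatch Bool ~ Int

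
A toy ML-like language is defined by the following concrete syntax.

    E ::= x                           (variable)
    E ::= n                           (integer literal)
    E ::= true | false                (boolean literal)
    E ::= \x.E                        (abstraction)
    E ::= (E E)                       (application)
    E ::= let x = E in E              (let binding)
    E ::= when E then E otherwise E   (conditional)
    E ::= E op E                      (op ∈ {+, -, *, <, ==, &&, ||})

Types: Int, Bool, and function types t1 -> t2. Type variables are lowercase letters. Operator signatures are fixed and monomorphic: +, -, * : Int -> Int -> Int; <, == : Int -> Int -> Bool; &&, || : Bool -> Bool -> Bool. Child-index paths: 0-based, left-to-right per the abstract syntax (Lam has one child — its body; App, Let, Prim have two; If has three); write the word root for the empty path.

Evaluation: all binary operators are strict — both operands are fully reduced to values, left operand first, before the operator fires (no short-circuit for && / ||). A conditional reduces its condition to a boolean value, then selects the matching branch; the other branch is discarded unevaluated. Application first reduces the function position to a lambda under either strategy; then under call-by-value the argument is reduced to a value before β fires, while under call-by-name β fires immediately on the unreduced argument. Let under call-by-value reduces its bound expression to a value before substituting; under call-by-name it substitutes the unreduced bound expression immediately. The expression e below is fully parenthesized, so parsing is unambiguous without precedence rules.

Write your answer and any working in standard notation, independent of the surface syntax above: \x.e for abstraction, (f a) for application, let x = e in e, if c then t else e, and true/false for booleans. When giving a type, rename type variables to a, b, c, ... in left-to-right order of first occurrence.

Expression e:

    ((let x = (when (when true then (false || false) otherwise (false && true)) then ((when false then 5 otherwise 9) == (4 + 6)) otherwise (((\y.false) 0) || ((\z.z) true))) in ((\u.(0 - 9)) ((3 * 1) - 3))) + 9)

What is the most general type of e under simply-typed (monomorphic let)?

Answer: Int

Derivation:
  unify Bool ~ Bool
  unify Bool ~ Bool
  unify Bool ~ Bool
  unify Bool ~ Bool
  unify Bool ~ Bool
  unify Bool ~ Bool
  unify Bool ~ Bool
  unify Bool ~ Bool
  unify Int ~ Int
  unify Int ~ Int
  unify Int ~ Int
  unify Int ~ Int
  unify Int ~ Int
\y._ : a -> Bool
  unify a -> Bool ~ Int -> b
  unify a ~ Int
  unify Bool ~ b
_ _ : Bool
  unify Bool ~ Bool
z : c
\z._ : c -> c
  unify c -> c ~ Bool -> d
  unify c ~ Bool
  unify Bool ~ d
_ _ : Bool
  unify Bool ~ Bool
  unify Bool ~ Bool
let x : Bool
  unify Int ~ Int
  unify Int ~ Int
\u._ : e -> Int
  unify Int ~ Int
  unify Int ~ Int
  unify Int ~ Int
  unify Int ~ Int
  unify e -> Int ~ Int -> f
  unify e ~ Int
  unify Int ~ f
_ _ : Int
  unify Int ~ Int
  unify Int ~ Int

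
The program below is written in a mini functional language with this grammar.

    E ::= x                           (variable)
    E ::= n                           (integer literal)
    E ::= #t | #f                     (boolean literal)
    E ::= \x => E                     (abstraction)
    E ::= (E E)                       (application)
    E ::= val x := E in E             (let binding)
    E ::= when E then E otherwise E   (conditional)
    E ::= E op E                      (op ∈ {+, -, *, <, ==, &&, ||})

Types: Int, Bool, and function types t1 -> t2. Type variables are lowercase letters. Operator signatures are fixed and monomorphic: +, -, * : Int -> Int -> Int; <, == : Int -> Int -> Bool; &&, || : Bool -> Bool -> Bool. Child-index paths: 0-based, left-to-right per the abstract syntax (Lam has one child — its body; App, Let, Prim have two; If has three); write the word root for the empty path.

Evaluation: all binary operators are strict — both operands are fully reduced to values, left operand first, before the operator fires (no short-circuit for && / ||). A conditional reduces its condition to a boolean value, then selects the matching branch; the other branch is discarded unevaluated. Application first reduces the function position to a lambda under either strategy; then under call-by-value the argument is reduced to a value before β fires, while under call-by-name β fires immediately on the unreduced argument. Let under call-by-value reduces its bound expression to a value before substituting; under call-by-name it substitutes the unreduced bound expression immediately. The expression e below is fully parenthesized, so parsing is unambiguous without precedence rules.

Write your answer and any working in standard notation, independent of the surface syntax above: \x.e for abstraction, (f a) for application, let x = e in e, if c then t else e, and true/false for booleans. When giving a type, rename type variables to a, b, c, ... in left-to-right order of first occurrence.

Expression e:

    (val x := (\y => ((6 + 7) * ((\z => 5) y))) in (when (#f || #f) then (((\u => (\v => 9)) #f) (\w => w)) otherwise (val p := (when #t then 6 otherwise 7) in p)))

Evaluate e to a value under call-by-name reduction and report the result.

Answer: 6

Trace:
step 0: (let x = (\y.((6 + 7) * ((\z.5) y))) in (if (false || false) then (((\u.(\v.9)) false) (\w.w)) else (let p = (if true then 6 else 7) in p)))
step 1: [let@root] (if (false || false) then (((\u.(\v.9)) false) (\w.w)) else (let p = (if true then 6 else 7) in p))
step 2: [delta@0] (if false then (((\u.(\v.9)) false) (\w.w)) else (let p = (if true then 6 else 7) in p))
step 3: [if@root] (let p = (if true then 6 else 7) in p)
step 4: [let@root] (if true then 6 else 7)
step 5: [if@root] 6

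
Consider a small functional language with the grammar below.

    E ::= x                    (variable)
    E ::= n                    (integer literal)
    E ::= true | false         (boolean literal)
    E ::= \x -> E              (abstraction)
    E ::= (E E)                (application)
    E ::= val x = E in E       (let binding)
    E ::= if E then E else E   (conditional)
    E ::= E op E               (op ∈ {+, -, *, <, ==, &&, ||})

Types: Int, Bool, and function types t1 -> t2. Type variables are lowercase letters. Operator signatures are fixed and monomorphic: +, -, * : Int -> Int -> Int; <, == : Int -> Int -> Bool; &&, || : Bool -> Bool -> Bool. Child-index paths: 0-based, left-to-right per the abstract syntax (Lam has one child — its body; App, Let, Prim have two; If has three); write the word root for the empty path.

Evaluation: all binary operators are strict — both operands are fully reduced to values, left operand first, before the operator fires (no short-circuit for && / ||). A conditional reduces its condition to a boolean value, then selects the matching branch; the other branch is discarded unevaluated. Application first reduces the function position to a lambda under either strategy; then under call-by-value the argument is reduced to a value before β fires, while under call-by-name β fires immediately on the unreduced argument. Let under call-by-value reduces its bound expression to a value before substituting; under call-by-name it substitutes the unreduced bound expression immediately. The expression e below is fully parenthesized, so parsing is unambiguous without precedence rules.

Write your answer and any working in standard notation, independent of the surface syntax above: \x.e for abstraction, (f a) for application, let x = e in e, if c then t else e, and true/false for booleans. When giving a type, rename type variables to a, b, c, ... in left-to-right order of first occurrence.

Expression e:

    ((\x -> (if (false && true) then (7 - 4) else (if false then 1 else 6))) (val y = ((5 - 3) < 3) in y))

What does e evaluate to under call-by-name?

Answer: 6

Trace:
step 0: ((\x.(if (false && true) then (7 - 4) else (if false then 1 else 6))) (let y = ((5 - 3) < 3) in y))
step 1: [beta@root] (if (false && true) then (7 - 4) else (if false then 1 else 6))
step 2: [delta@0] (if false then (7 - 4) else (if false then 1 else 6))
step 3: [if@root] (if false then 1 else 6)
step 4: [if@root] 6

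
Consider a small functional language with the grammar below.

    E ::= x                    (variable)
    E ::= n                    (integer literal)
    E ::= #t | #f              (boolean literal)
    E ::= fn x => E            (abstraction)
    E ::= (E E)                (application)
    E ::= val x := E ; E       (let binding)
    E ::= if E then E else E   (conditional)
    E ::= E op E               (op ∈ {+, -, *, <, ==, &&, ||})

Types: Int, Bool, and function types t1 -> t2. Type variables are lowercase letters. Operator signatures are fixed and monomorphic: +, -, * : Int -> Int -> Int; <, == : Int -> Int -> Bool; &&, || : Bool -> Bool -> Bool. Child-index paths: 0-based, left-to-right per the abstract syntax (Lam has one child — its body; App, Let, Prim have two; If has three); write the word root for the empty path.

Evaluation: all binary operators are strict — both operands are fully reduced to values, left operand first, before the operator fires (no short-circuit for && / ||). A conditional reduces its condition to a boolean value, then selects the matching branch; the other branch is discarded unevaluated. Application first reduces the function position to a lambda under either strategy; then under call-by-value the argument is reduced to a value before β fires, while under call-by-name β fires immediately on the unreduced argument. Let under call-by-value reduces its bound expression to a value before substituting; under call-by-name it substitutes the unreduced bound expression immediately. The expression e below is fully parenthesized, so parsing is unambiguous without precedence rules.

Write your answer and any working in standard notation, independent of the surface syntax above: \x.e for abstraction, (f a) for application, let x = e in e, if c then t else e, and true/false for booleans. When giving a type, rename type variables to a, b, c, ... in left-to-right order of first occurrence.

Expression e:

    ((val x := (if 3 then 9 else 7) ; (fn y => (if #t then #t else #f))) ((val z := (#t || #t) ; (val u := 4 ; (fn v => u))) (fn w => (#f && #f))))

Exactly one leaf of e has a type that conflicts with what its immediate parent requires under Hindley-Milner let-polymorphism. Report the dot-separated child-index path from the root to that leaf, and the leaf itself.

Answer: 0.0.0 : 3

Working:
  unify Int ~ Bool
  FAIL: mismatch Int ~ Bool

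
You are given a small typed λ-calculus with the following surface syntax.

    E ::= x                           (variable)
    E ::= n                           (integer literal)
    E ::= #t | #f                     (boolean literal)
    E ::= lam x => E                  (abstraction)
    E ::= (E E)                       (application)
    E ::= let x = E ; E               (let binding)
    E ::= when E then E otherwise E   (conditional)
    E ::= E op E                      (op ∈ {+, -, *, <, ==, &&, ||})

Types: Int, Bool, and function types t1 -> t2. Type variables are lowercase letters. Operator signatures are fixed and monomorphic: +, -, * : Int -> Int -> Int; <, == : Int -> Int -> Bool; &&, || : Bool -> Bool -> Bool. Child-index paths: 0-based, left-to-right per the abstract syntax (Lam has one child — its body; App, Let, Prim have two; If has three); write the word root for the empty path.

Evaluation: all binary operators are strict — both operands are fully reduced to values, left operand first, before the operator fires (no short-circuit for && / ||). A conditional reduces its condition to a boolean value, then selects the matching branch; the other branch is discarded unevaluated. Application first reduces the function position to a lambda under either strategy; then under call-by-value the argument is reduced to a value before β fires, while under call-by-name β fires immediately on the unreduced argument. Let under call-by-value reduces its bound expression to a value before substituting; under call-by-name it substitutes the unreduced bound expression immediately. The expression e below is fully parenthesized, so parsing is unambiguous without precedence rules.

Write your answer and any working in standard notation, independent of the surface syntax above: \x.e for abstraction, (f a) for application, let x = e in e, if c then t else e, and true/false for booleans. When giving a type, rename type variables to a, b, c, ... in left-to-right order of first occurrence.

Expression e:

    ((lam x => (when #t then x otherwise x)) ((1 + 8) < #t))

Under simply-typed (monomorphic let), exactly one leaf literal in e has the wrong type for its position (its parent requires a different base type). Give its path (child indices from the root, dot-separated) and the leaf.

Derivation:
  unify Bool ~ Bool
x : a
x : a
  unify a ~ a
\x._ : a -> a
  unify Int ~ Int
  unify Int ~ Int
  unify Int ~ Int
  unify Bool ~ Int
  FAIL: mismatch Bool ~ Int

Answer: 1.1 : true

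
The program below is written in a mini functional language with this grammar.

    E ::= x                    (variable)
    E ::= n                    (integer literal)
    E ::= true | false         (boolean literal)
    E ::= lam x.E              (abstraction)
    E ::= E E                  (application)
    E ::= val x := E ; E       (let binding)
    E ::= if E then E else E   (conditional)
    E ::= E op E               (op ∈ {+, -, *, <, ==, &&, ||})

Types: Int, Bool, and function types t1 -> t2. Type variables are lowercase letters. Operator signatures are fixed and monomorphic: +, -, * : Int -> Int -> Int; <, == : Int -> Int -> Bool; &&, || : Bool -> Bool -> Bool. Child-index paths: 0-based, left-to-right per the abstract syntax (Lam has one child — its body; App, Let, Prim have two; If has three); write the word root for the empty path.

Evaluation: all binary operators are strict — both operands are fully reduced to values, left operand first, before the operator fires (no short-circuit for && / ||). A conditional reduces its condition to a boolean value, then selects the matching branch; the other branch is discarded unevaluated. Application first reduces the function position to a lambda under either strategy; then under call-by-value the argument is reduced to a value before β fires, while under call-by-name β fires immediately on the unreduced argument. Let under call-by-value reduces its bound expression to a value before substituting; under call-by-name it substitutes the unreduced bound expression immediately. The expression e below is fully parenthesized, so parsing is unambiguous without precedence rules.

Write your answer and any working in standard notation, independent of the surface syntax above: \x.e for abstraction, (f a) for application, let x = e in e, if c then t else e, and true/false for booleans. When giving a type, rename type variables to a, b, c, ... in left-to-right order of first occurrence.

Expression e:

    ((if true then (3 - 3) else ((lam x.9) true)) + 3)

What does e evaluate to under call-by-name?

Trace:
step 0: ((if true then (3 - 3) else ((\x.9) true)) + 3)
step 1: [if@0] ((3 - 3) + 3)
step 2: [delta@0] (0 + 3)
step 3: [delta@root] 3

Answer: 3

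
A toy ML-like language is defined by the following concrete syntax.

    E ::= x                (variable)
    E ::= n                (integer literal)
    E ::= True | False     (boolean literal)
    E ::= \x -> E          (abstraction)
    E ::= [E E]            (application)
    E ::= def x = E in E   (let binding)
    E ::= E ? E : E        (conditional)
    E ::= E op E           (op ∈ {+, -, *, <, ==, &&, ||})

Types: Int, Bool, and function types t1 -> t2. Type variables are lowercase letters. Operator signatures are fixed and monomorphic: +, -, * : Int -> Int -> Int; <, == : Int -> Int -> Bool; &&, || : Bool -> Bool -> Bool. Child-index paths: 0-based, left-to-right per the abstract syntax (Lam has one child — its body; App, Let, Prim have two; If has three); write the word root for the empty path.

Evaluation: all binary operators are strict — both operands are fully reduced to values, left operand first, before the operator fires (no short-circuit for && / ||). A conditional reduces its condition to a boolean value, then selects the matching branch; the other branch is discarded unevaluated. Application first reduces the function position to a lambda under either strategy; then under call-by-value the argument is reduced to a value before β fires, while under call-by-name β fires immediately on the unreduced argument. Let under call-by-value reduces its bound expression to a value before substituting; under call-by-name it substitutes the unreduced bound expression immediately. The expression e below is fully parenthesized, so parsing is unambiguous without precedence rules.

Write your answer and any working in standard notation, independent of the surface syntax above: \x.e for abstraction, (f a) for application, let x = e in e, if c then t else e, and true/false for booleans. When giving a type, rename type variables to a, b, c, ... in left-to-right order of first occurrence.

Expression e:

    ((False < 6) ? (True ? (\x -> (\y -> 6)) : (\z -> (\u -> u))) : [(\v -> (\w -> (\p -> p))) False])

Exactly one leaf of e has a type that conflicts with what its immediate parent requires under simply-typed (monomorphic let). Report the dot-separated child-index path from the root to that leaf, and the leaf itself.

Answer: 0.0 : false

Trace:
  unify Bool ~ Int
  FAIL: mismatch Bool ~ Int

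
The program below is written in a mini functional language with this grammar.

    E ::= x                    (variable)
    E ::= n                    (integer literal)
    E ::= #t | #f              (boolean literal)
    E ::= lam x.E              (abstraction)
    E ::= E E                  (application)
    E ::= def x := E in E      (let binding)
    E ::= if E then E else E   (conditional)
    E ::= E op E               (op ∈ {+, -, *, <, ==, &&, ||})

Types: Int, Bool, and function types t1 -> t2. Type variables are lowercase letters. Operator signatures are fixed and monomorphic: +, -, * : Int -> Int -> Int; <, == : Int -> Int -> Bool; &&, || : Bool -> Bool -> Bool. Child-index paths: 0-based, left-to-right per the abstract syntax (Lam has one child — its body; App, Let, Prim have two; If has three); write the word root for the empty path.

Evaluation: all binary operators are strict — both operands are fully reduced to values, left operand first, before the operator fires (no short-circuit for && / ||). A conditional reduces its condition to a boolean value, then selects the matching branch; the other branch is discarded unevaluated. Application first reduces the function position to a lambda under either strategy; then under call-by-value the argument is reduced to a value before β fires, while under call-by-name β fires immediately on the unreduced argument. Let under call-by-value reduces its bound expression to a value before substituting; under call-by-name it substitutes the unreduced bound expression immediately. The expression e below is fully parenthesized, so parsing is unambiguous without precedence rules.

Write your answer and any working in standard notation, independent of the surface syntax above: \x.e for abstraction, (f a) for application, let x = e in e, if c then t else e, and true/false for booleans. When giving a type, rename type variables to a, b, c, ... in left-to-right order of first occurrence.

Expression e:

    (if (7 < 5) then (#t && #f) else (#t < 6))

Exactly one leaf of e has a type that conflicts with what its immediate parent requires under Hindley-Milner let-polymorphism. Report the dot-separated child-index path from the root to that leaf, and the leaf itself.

Working:
  unify Int ~ Int
  unify Int ~ Int
  unify Bool ~ Bool
  unify Bool ~ Bool
  unify Bool ~ Bool
  unify Bool ~ Int
  FAIL: mismatch Bool ~ Int

Answer: 2.0 : true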